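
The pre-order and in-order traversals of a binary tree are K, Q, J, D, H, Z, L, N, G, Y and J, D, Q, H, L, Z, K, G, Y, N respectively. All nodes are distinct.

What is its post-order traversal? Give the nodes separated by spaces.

The first element of pre-order is the root; it splits in-order into left and right subtrees.
Root K: left subtree has 6 nodes {J, D, Q, H, L, Z}, right has 3 {G, Y, N}.
  Root Q: left subtree has 2 nodes {J, D}, right has 3 {H, L, Z}.
    Root J: left subtree has 0 nodes { }, right has 1 {D}.
    Root H: left subtree has 0 nodes { }, right has 2 {L, Z}.
      Root Z: left subtree has 1 node {L}, right has 0 { }.
  Root N: left subtree has 2 nodes {G, Y}, right has 0 { }.
    Root G: left subtree has 0 nodes { }, right has 1 {Y}.

D J L Z H Q Y G N K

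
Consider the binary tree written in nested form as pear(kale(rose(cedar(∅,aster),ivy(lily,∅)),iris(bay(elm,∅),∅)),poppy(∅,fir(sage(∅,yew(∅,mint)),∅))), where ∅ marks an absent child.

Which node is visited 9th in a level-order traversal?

Level-order visits nodes level by level from the root, left to right within each level.
Level 0: pear
Level 1: kale, poppy
Level 2: rose, iris, fir
Level 3: cedar, ivy, bay, sage
Level 4: aster, lily, elm, yew
Level 5: mint
Full level-order sequence: pear, kale, poppy, rose, iris, fir, cedar, ivy, bay, sage, aster, lily, elm, yew, mint.

bay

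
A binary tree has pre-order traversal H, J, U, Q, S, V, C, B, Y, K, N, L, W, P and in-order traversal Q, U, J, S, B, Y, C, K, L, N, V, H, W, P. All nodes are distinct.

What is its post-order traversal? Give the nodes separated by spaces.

The first element of pre-order is the root; it splits in-order into left and right subtrees.
Root H: left subtree has 11 nodes {Q, U, J, S, B, Y, C, K, L, N, V}, right has 2 {W, P}.
  Root J: left subtree has 2 nodes {Q, U}, right has 8 {S, B, Y, C, K, L, N, V}.
    Root U: left subtree has 1 node {Q}, right has 0 { }.
    Root S: left subtree has 0 nodes { }, right has 7 {B, Y, C, K, L, N, V}.
      Root V: left subtree has 6 nodes {B, Y, C, K, L, N}, right has 0 { }.
        Root C: left subtree has 2 nodes {B, Y}, right has 3 {K, L, N}.
          Root B: left subtree has 0 nodes { }, right has 1 {Y}.
          Root K: left subtree has 0 nodes { }, right has 2 {L, N}.
            Root N: left subtree has 1 node {L}, right has 0 { }.
  Root W: left subtree has 0 nodes { }, right has 1 {P}.

Q U Y B L N K C V S J P W H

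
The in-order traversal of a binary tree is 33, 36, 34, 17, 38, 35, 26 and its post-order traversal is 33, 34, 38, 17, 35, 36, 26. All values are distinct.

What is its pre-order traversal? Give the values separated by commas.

26, 36, 33, 35, 17, 34, 38

The last element of post-order is the root; it splits in-order into left and right subtrees.
Root 26: left subtree has 6 nodes {33, 36, 34, 17, 38, 35}, right has 0 { }.
  Root 36: left subtree has 1 node {33}, right has 4 {34, 17, 38, 35}.
    Root 35: left subtree has 3 nodes {34, 17, 38}, right has 0 { }.
      Root 17: left subtree has 1 node {34}, right has 1 {38}.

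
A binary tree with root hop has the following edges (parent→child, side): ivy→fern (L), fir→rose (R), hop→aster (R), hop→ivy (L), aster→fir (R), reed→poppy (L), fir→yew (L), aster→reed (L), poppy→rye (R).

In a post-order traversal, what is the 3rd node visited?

rye

Post-order visits the left subtree, then the right subtree, then the node.
At hop: go left to ivy.
  At ivy: go left to fern.
    fern is a leaf — visit fern.
  At ivy: no right child.
  Visit ivy.
At hop: go right to aster.
  At aster: go left to reed.
    At reed: go left to poppy.
      At poppy: no left child.
      At poppy: go right to rye.
        rye is a leaf — visit rye.
      Visit poppy.
    At reed: no right child.
    Visit reed.
  At aster: go right to fir.
    At fir: go left to yew.
      yew is a leaf — visit yew.
    At fir: go right to rose.
      rose is a leaf — visit rose.
    Visit fir.
  Visit aster.
Visit hop.
Full post-order sequence: fern, ivy, rye, poppy, reed, yew, rose, fir, aster, hop.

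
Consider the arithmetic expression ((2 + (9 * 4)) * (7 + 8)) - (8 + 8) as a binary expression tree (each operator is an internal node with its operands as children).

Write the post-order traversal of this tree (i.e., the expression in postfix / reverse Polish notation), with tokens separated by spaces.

Post-order on an expression tree gives postfix notation: for each operator, emit left operand, right operand, then the operator.

2 9 4 * + 7 8 + * 8 8 + -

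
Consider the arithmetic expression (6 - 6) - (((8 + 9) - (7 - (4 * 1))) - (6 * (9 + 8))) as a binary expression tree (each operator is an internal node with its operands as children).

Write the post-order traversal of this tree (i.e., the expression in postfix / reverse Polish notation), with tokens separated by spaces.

Post-order on an expression tree gives postfix notation: for each operator, emit left operand, right operand, then the operator.

6 6 - 8 9 + 7 4 1 * - - 6 9 8 + * - -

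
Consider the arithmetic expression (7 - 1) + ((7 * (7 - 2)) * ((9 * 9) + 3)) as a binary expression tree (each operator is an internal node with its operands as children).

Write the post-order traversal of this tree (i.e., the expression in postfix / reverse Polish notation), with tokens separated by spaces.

7 1 - 7 7 2 - * 9 9 * 3 + * +

Post-order on an expression tree gives postfix notation: for each operator, emit left operand, right operand, then the operator.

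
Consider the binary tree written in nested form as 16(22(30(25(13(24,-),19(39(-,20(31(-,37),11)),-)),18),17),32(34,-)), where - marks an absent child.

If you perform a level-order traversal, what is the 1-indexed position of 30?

4

Level-order visits nodes level by level from the root, left to right within each level.
Level 0: 16
Level 1: 22, 32
Level 2: 30, 17, 34
Level 3: 25, 18
Level 4: 13, 19
Level 5: 24, 39
Level 6: 20
Level 7: 31, 11
Level 8: 37
Full level-order sequence: 16, 22, 32, 30, 17, 34, 25, 18, 13, 19, 24, 39, 20, 31, 11, 37.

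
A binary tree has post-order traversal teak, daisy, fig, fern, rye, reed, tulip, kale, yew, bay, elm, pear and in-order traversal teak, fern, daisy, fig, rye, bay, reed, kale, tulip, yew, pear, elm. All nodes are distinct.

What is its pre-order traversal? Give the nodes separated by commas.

pear, bay, rye, fern, teak, fig, daisy, yew, kale, reed, tulip, elm

The last element of post-order is the root; it splits in-order into left and right subtrees.
Root pear: left subtree has 10 nodes {teak, fern, daisy, fig, rye, bay, reed, kale, tulip, yew}, right has 1 {elm}.
  Root bay: left subtree has 5 nodes {teak, fern, daisy, fig, rye}, right has 4 {reed, kale, tulip, yew}.
    Root rye: left subtree has 4 nodes {teak, fern, daisy, fig}, right has 0 { }.
      Root fern: left subtree has 1 node {teak}, right has 2 {daisy, fig}.
        Root fig: left subtree has 1 node {daisy}, right has 0 { }.
    Root yew: left subtree has 3 nodes {reed, kale, tulip}, right has 0 { }.
      Root kale: left subtree has 1 node {reed}, right has 1 {tulip}.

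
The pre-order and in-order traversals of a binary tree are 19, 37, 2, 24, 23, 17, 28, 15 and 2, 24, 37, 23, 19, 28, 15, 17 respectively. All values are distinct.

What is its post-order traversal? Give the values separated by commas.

24, 2, 23, 37, 15, 28, 17, 19

The first element of pre-order is the root; it splits in-order into left and right subtrees.
Root 19: left subtree has 4 nodes {2, 24, 37, 23}, right has 3 {28, 15, 17}.
  Root 37: left subtree has 2 nodes {2, 24}, right has 1 {23}.
    Root 2: left subtree has 0 nodes { }, right has 1 {24}.
  Root 17: left subtree has 2 nodes {28, 15}, right has 0 { }.
    Root 28: left subtree has 0 nodes { }, right has 1 {15}.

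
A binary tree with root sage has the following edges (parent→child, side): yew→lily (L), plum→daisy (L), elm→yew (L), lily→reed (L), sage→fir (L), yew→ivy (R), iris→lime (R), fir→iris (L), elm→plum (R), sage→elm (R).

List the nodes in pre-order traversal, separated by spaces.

sage fir iris lime elm yew lily reed ivy plum daisy

Pre-order visits the node, then its left subtree, then its right subtree.
Visit sage.
At sage: go left to fir.
  Visit fir.
  At fir: go left to iris.
    Visit iris.
    At iris: no left child.
    At iris: go right to lime.
      lime is a leaf — visit lime.
  At fir: no right child.
At sage: go right to elm.
  Visit elm.
  At elm: go left to yew.
    Visit yew.
    At yew: go left to lily.
      Visit lily.
      At lily: go left to reed.
        reed is a leaf — visit reed.
      At lily: no right child.
    At yew: go right to ivy.
      ivy is a leaf — visit ivy.
  At elm: go right to plum.
    Visit plum.
    At plum: go left to daisy.
      daisy is a leaf — visit daisy.
    At plum: no right child.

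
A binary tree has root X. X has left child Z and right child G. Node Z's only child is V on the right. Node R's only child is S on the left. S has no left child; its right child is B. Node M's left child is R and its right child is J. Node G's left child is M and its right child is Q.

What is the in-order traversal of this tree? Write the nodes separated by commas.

In-order visits the left subtree, then the node, then the right subtree.
At X: go left to Z.
  At Z: no left child.
  Visit Z.
  At Z: go right to V.
    V is a leaf — visit V.
Visit X.
At X: go right to G.
  At G: go left to M.
    At M: go left to R.
      At R: go left to S.
        At S: no left child.
        Visit S.
        At S: go right to B.
          B is a leaf — visit B.
      Visit R.
      At R: no right child.
    Visit M.
    At M: go right to J.
      J is a leaf — visit J.
  Visit G.
  At G: go right to Q.
    Q is a leaf — visit Q.

Z, V, X, S, B, R, M, J, G, Q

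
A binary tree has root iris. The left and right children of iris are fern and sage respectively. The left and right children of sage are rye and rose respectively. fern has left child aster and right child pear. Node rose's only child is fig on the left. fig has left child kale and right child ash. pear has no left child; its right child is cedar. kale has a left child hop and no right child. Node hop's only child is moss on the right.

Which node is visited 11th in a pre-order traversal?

hop

Pre-order visits the node, then its left subtree, then its right subtree.
Visit iris.
At iris: go left to fern.
  Visit fern.
  At fern: go left to aster.
    aster is a leaf — visit aster.
  At fern: go right to pear.
    Visit pear.
    At pear: no left child.
    At pear: go right to cedar.
      cedar is a leaf — visit cedar.
At iris: go right to sage.
  Visit sage.
  At sage: go left to rye.
    rye is a leaf — visit rye.
  At sage: go right to rose.
    Visit rose.
    At rose: go left to fig.
      Visit fig.
      At fig: go left to kale.
        Visit kale.
        At kale: go left to hop.
          Visit hop.
          At hop: no left child.
          At hop: go right to moss.
            moss is a leaf — visit moss.
        At kale: no right child.
      At fig: go right to ash.
        ash is a leaf — visit ash.
    At rose: no right child.
Full pre-order sequence: iris, fern, aster, pear, cedar, sage, rye, rose, fig, kale, hop, moss, ash.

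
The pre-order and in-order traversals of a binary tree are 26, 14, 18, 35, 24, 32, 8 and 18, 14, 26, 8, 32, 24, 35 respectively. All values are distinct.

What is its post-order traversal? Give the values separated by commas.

18, 14, 8, 32, 24, 35, 26

The first element of pre-order is the root; it splits in-order into left and right subtrees.
Root 26: left subtree has 2 nodes {18, 14}, right has 4 {8, 32, 24, 35}.
  Root 14: left subtree has 1 node {18}, right has 0 { }.
  Root 35: left subtree has 3 nodes {8, 32, 24}, right has 0 { }.
    Root 24: left subtree has 2 nodes {8, 32}, right has 0 { }.
      Root 32: left subtree has 1 node {8}, right has 0 { }.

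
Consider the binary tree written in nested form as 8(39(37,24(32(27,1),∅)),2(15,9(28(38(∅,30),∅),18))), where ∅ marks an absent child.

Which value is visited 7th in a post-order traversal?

15

Post-order visits the left subtree, then the right subtree, then the node.
At 8: go left to 39.
  At 39: go left to 37.
    37 is a leaf — visit 37.
  At 39: go right to 24.
    At 24: go left to 32.
      At 32: go left to 27.
        27 is a leaf — visit 27.
      At 32: go right to 1.
        1 is a leaf — visit 1.
      Visit 32.
    At 24: no right child.
    Visit 24.
  Visit 39.
At 8: go right to 2.
  At 2: go left to 15.
    15 is a leaf — visit 15.
  At 2: go right to 9.
    At 9: go left to 28.
      At 28: go left to 38.
        At 38: no left child.
        At 38: go right to 30.
          30 is a leaf — visit 30.
        Visit 38.
      At 28: no right child.
      Visit 28.
    At 9: go right to 18.
      18 is a leaf — visit 18.
    Visit 9.
  Visit 2.
Visit 8.
Full post-order sequence: 37, 27, 1, 32, 24, 39, 15, 30, 38, 28, 18, 9, 2, 8.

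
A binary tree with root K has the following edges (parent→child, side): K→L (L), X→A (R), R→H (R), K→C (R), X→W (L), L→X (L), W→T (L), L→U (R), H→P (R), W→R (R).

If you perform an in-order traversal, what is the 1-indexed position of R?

3

In-order visits the left subtree, then the node, then the right subtree.
At K: go left to L.
  At L: go left to X.
    At X: go left to W.
      At W: go left to T.
        T is a leaf — visit T.
      Visit W.
      At W: go right to R.
        At R: no left child.
        Visit R.
        At R: go right to H.
          At H: no left child.
          Visit H.
          At H: go right to P.
            P is a leaf — visit P.
    Visit X.
    At X: go right to A.
      A is a leaf — visit A.
  Visit L.
  At L: go right to U.
    U is a leaf — visit U.
Visit K.
At K: go right to C.
  C is a leaf — visit C.
Full in-order sequence: T, W, R, H, P, X, A, L, U, K, C.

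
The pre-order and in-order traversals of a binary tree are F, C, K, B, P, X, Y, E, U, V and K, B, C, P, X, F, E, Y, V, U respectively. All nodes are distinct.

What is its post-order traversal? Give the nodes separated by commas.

The first element of pre-order is the root; it splits in-order into left and right subtrees.
Root F: left subtree has 5 nodes {K, B, C, P, X}, right has 4 {E, Y, V, U}.
  Root C: left subtree has 2 nodes {K, B}, right has 2 {P, X}.
    Root K: left subtree has 0 nodes { }, right has 1 {B}.
    Root P: left subtree has 0 nodes { }, right has 1 {X}.
  Root Y: left subtree has 1 node {E}, right has 2 {V, U}.
    Root U: left subtree has 1 node {V}, right has 0 { }.

B, K, X, P, C, E, V, U, Y, F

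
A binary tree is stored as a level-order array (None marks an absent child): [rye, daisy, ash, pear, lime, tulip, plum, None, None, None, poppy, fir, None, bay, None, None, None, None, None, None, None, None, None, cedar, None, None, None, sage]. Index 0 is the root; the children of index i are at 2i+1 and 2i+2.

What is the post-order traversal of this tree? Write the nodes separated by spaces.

Post-order visits the left subtree, then the right subtree, then the node.
At rye: go left to daisy.
  At daisy: go left to pear.
    pear is a leaf — visit pear.
  At daisy: go right to lime.
    At lime: no left child.
    At lime: go right to poppy.
      poppy is a leaf — visit poppy.
    Visit lime.
  Visit daisy.
At rye: go right to ash.
  At ash: go left to tulip.
    At tulip: go left to fir.
      At fir: go left to cedar.
        cedar is a leaf — visit cedar.
      At fir: no right child.
      Visit fir.
    At tulip: no right child.
    Visit tulip.
  At ash: go right to plum.
    At plum: go left to bay.
      At bay: go left to sage.
        sage is a leaf — visit sage.
      At bay: no right child.
      Visit bay.
    At plum: no right child.
    Visit plum.
  Visit ash.
Visit rye.

pear poppy lime daisy cedar fir tulip sage bay plum ash rye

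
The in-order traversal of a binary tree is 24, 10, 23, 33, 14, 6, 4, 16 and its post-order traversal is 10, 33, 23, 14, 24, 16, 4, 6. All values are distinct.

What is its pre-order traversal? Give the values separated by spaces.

6 24 14 23 10 33 4 16

The last element of post-order is the root; it splits in-order into left and right subtrees.
Root 6: left subtree has 5 nodes {24, 10, 23, 33, 14}, right has 2 {4, 16}.
  Root 24: left subtree has 0 nodes { }, right has 4 {10, 23, 33, 14}.
    Root 14: left subtree has 3 nodes {10, 23, 33}, right has 0 { }.
      Root 23: left subtree has 1 node {10}, right has 1 {33}.
  Root 4: left subtree has 0 nodes { }, right has 1 {16}.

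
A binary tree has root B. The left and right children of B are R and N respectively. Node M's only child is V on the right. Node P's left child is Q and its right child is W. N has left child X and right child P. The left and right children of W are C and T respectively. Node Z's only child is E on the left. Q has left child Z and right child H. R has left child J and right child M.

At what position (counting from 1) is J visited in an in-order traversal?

1

In-order visits the left subtree, then the node, then the right subtree.
At B: go left to R.
  At R: go left to J.
    J is a leaf — visit J.
  Visit R.
  At R: go right to M.
    At M: no left child.
    Visit M.
    At M: go right to V.
      V is a leaf — visit V.
Visit B.
At B: go right to N.
  At N: go left to X.
    X is a leaf — visit X.
  Visit N.
  At N: go right to P.
    At P: go left to Q.
      At Q: go left to Z.
        At Z: go left to E.
          E is a leaf — visit E.
        Visit Z.
        At Z: no right child.
      Visit Q.
      At Q: go right to H.
        H is a leaf — visit H.
    Visit P.
    At P: go right to W.
      At W: go left to C.
        C is a leaf — visit C.
      Visit W.
      At W: go right to T.
        T is a leaf — visit T.
Full in-order sequence: J, R, M, V, B, X, N, E, Z, Q, H, P, C, W, T.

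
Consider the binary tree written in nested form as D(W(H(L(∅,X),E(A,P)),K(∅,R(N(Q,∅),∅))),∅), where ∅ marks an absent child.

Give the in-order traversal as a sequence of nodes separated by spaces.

In-order visits the left subtree, then the node, then the right subtree.
At D: go left to W.
  At W: go left to H.
    At H: go left to L.
      At L: no left child.
      Visit L.
      At L: go right to X.
        X is a leaf — visit X.
    Visit H.
    At H: go right to E.
      At E: go left to A.
        A is a leaf — visit A.
      Visit E.
      At E: go right to P.
        P is a leaf — visit P.
  Visit W.
  At W: go right to K.
    At K: no left child.
    Visit K.
    At K: go right to R.
      At R: go left to N.
        At N: go left to Q.
          Q is a leaf — visit Q.
        Visit N.
        At N: no right child.
      Visit R.
      At R: no right child.
Visit D.
At D: no right child.

L X H A E P W K Q N R D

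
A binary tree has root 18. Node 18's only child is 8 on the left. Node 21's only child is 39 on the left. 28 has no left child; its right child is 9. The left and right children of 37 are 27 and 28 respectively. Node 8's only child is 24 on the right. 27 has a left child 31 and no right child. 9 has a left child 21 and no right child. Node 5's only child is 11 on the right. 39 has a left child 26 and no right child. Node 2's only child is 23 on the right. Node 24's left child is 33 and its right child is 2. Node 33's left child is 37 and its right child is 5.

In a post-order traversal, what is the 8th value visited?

Post-order visits the left subtree, then the right subtree, then the node.
At 18: go left to 8.
  At 8: no left child.
  At 8: go right to 24.
    At 24: go left to 33.
      At 33: go left to 37.
        At 37: go left to 27.
          At 27: go left to 31.
            31 is a leaf — visit 31.
          At 27: no right child.
          Visit 27.
        At 37: go right to 28.
          At 28: no left child.
          At 28: go right to 9.
            At 9: go left to 21.
              At 21: go left to 39.
                At 39: go left to 26.
                  26 is a leaf — visit 26.
                At 39: no right child.
                Visit 39.
              At 21: no right child.
              Visit 21.
            At 9: no right child.
            Visit 9.
          Visit 28.
        Visit 37.
      At 33: go right to 5.
        At 5: no left child.
        At 5: go right to 11.
          11 is a leaf — visit 11.
        Visit 5.
      Visit 33.
    At 24: go right to 2.
      At 2: no left child.
      At 2: go right to 23.
        23 is a leaf — visit 23.
      Visit 2.
    Visit 24.
  Visit 8.
At 18: no right child.
Visit 18.
Full post-order sequence: 31, 27, 26, 39, 21, 9, 28, 37, 11, 5, 33, 23, 2, 24, 8, 18.

37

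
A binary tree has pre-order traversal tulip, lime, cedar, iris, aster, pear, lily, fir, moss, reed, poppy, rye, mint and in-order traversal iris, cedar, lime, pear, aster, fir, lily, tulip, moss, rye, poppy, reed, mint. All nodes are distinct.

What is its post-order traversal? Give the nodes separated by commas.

The first element of pre-order is the root; it splits in-order into left and right subtrees.
Root tulip: left subtree has 7 nodes {iris, cedar, lime, pear, aster, fir, lily}, right has 5 {moss, rye, poppy, reed, mint}.
  Root lime: left subtree has 2 nodes {iris, cedar}, right has 4 {pear, aster, fir, lily}.
    Root cedar: left subtree has 1 node {iris}, right has 0 { }.
    Root aster: left subtree has 1 node {pear}, right has 2 {fir, lily}.
      Root lily: left subtree has 1 node {fir}, right has 0 { }.
  Root moss: left subtree has 0 nodes { }, right has 4 {rye, poppy, reed, mint}.
    Root reed: left subtree has 2 nodes {rye, poppy}, right has 1 {mint}.
      Root poppy: left subtree has 1 node {rye}, right has 0 { }.

iris, cedar, pear, fir, lily, aster, lime, rye, poppy, mint, reed, moss, tulip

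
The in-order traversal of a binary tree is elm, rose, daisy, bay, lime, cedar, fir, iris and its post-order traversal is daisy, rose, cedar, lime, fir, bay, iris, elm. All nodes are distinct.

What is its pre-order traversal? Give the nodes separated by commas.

The last element of post-order is the root; it splits in-order into left and right subtrees.
Root elm: left subtree has 0 nodes { }, right has 7 {rose, daisy, bay, lime, cedar, fir, iris}.
  Root iris: left subtree has 6 nodes {rose, daisy, bay, lime, cedar, fir}, right has 0 { }.
    Root bay: left subtree has 2 nodes {rose, daisy}, right has 3 {lime, cedar, fir}.
      Root rose: left subtree has 0 nodes { }, right has 1 {daisy}.
      Root fir: left subtree has 2 nodes {lime, cedar}, right has 0 { }.
        Root lime: left subtree has 0 nodes { }, right has 1 {cedar}.

elm, iris, bay, rose, daisy, fir, lime, cedar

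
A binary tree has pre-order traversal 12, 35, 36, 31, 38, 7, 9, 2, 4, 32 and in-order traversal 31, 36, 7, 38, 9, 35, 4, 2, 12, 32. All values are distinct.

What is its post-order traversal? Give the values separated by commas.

The first element of pre-order is the root; it splits in-order into left and right subtrees.
Root 12: left subtree has 8 nodes {31, 36, 7, 38, 9, 35, 4, 2}, right has 1 {32}.
  Root 35: left subtree has 5 nodes {31, 36, 7, 38, 9}, right has 2 {4, 2}.
    Root 36: left subtree has 1 node {31}, right has 3 {7, 38, 9}.
      Root 38: left subtree has 1 node {7}, right has 1 {9}.
    Root 2: left subtree has 1 node {4}, right has 0 { }.

31, 7, 9, 38, 36, 4, 2, 35, 32, 12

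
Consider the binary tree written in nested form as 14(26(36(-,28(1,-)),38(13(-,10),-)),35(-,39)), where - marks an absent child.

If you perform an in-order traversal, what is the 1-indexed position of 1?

In-order visits the left subtree, then the node, then the right subtree.
At 14: go left to 26.
  At 26: go left to 36.
    At 36: no left child.
    Visit 36.
    At 36: go right to 28.
      At 28: go left to 1.
        1 is a leaf — visit 1.
      Visit 28.
      At 28: no right child.
  Visit 26.
  At 26: go right to 38.
    At 38: go left to 13.
      At 13: no left child.
      Visit 13.
      At 13: go right to 10.
        10 is a leaf — visit 10.
    Visit 38.
    At 38: no right child.
Visit 14.
At 14: go right to 35.
  At 35: no left child.
  Visit 35.
  At 35: go right to 39.
    39 is a leaf — visit 39.
Full in-order sequence: 36, 1, 28, 26, 13, 10, 38, 14, 35, 39.

2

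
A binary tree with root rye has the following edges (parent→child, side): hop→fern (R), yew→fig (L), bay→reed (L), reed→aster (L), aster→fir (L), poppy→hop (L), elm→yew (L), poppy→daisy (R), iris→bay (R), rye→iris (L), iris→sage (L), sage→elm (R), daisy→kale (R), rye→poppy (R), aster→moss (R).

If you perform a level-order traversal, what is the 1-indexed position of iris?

Level-order visits nodes level by level from the root, left to right within each level.
Level 0: rye
Level 1: iris, poppy
Level 2: sage, bay, hop, daisy
Level 3: elm, reed, fern, kale
Level 4: yew, aster
Level 5: fig, fir, moss
Full level-order sequence: rye, iris, poppy, sage, bay, hop, daisy, elm, reed, fern, kale, yew, aster, fig, fir, moss.

2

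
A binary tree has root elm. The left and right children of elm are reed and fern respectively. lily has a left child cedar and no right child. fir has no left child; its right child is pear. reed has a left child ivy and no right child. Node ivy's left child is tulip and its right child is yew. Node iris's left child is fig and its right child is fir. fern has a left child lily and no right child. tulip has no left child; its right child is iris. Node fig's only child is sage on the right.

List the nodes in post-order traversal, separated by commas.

sage, fig, pear, fir, iris, tulip, yew, ivy, reed, cedar, lily, fern, elm

Post-order visits the left subtree, then the right subtree, then the node.
At elm: go left to reed.
  At reed: go left to ivy.
    At ivy: go left to tulip.
      At tulip: no left child.
      At tulip: go right to iris.
        At iris: go left to fig.
          At fig: no left child.
          At fig: go right to sage.
            sage is a leaf — visit sage.
          Visit fig.
        At iris: go right to fir.
          At fir: no left child.
          At fir: go right to pear.
            pear is a leaf — visit pear.
          Visit fir.
        Visit iris.
      Visit tulip.
    At ivy: go right to yew.
      yew is a leaf — visit yew.
    Visit ivy.
  At reed: no right child.
  Visit reed.
At elm: go right to fern.
  At fern: go left to lily.
    At lily: go left to cedar.
      cedar is a leaf — visit cedar.
    At lily: no right child.
    Visit lily.
  At fern: no right child.
  Visit fern.
Visit elm.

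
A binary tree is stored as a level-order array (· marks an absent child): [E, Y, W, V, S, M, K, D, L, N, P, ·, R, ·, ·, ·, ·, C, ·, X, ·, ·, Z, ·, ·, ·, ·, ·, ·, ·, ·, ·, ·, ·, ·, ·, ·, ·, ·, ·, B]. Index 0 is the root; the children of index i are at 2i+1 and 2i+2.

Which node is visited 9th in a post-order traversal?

Post-order visits the left subtree, then the right subtree, then the node.
At E: go left to Y.
  At Y: go left to V.
    At V: go left to D.
      D is a leaf — visit D.
    At V: go right to L.
      At L: go left to C.
        C is a leaf — visit C.
      At L: no right child.
      Visit L.
    Visit V.
  At Y: go right to S.
    At S: go left to N.
      At N: go left to X.
        At X: no left child.
        At X: go right to B.
          B is a leaf — visit B.
        Visit X.
      At N: no right child.
      Visit N.
    At S: go right to P.
      At P: no left child.
      At P: go right to Z.
        Z is a leaf — visit Z.
      Visit P.
    Visit S.
  Visit Y.
At E: go right to W.
  At W: go left to M.
    At M: no left child.
    At M: go right to R.
      R is a leaf — visit R.
    Visit M.
  At W: go right to K.
    K is a leaf — visit K.
  Visit W.
Visit E.
Full post-order sequence: D, C, L, V, B, X, N, Z, P, S, Y, R, M, K, W, E.

P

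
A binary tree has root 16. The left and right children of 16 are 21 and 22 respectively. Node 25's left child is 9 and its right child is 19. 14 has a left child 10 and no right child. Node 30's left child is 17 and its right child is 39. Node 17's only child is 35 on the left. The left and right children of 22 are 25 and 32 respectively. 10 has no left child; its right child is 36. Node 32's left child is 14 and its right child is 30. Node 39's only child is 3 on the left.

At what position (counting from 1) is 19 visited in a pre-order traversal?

6

Pre-order visits the node, then its left subtree, then its right subtree.
Visit 16.
At 16: go left to 21.
  21 is a leaf — visit 21.
At 16: go right to 22.
  Visit 22.
  At 22: go left to 25.
    Visit 25.
    At 25: go left to 9.
      9 is a leaf — visit 9.
    At 25: go right to 19.
      19 is a leaf — visit 19.
  At 22: go right to 32.
    Visit 32.
    At 32: go left to 14.
      Visit 14.
      At 14: go left to 10.
        Visit 10.
        At 10: no left child.
        At 10: go right to 36.
          36 is a leaf — visit 36.
      At 14: no right child.
    At 32: go right to 30.
      Visit 30.
      At 30: go left to 17.
        Visit 17.
        At 17: go left to 35.
          35 is a leaf — visit 35.
        At 17: no right child.
      At 30: go right to 39.
        Visit 39.
        At 39: go left to 3.
          3 is a leaf — visit 3.
        At 39: no right child.
Full pre-order sequence: 16, 21, 22, 25, 9, 19, 32, 14, 10, 36, 30, 17, 35, 39, 3.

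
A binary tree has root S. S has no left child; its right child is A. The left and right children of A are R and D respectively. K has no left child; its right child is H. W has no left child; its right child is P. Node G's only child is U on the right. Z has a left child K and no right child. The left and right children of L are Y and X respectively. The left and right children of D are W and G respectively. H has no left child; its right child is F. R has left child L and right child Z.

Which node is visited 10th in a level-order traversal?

X

Level-order visits nodes level by level from the root, left to right within each level.
Level 0: S
Level 1: A
Level 2: R, D
Level 3: L, Z, W, G
Level 4: Y, X, K, P, U
Level 5: H
Level 6: F
Full level-order sequence: S, A, R, D, L, Z, W, G, Y, X, K, P, U, H, F.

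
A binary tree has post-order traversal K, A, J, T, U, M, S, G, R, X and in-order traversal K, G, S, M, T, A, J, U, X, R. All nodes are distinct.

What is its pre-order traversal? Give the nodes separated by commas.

The last element of post-order is the root; it splits in-order into left and right subtrees.
Root X: left subtree has 8 nodes {K, G, S, M, T, A, J, U}, right has 1 {R}.
  Root G: left subtree has 1 node {K}, right has 6 {S, M, T, A, J, U}.
    Root S: left subtree has 0 nodes { }, right has 5 {M, T, A, J, U}.
      Root M: left subtree has 0 nodes { }, right has 4 {T, A, J, U}.
        Root U: left subtree has 3 nodes {T, A, J}, right has 0 { }.
          Root T: left subtree has 0 nodes { }, right has 2 {A, J}.
            Root J: left subtree has 1 node {A}, right has 0 { }.

X, G, K, S, M, U, T, J, A, R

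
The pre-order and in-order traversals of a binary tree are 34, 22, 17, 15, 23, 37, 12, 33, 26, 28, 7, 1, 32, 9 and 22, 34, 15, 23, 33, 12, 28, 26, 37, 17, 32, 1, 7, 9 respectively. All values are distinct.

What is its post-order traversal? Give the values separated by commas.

The first element of pre-order is the root; it splits in-order into left and right subtrees.
Root 34: left subtree has 1 node {22}, right has 12 {15, 23, 33, 12, 28, 26, 37, 17, 32, 1, 7, 9}.
  Root 17: left subtree has 7 nodes {15, 23, 33, 12, 28, 26, 37}, right has 4 {32, 1, 7, 9}.
    Root 15: left subtree has 0 nodes { }, right has 6 {23, 33, 12, 28, 26, 37}.
      Root 23: left subtree has 0 nodes { }, right has 5 {33, 12, 28, 26, 37}.
        Root 37: left subtree has 4 nodes {33, 12, 28, 26}, right has 0 { }.
          Root 12: left subtree has 1 node {33}, right has 2 {28, 26}.
            Root 26: left subtree has 1 node {28}, right has 0 { }.
    Root 7: left subtree has 2 nodes {32, 1}, right has 1 {9}.
      Root 1: left subtree has 1 node {32}, right has 0 { }.

22, 33, 28, 26, 12, 37, 23, 15, 32, 1, 9, 7, 17, 34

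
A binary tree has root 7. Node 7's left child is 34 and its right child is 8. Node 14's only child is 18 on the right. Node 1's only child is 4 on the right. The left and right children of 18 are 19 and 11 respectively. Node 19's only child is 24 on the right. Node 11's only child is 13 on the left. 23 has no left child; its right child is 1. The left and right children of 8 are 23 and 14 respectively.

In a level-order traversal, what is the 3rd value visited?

8

Level-order visits nodes level by level from the root, left to right within each level.
Level 0: 7
Level 1: 34, 8
Level 2: 23, 14
Level 3: 1, 18
Level 4: 4, 19, 11
Level 5: 24, 13
Full level-order sequence: 7, 34, 8, 23, 14, 1, 18, 4, 19, 11, 24, 13.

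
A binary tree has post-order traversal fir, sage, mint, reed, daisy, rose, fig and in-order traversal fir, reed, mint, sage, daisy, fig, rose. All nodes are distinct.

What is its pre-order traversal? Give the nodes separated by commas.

The last element of post-order is the root; it splits in-order into left and right subtrees.
Root fig: left subtree has 5 nodes {fir, reed, mint, sage, daisy}, right has 1 {rose}.
  Root daisy: left subtree has 4 nodes {fir, reed, mint, sage}, right has 0 { }.
    Root reed: left subtree has 1 node {fir}, right has 2 {mint, sage}.
      Root mint: left subtree has 0 nodes { }, right has 1 {sage}.

fig, daisy, reed, fir, mint, sage, rose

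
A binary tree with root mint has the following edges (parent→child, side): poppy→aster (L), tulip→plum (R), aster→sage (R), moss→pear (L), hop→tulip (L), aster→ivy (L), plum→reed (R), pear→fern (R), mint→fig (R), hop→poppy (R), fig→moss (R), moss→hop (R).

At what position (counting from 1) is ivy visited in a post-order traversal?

6

Post-order visits the left subtree, then the right subtree, then the node.
At mint: no left child.
At mint: go right to fig.
  At fig: no left child.
  At fig: go right to moss.
    At moss: go left to pear.
      At pear: no left child.
      At pear: go right to fern.
        fern is a leaf — visit fern.
      Visit pear.
    At moss: go right to hop.
      At hop: go left to tulip.
        At tulip: no left child.
        At tulip: go right to plum.
          At plum: no left child.
          At plum: go right to reed.
            reed is a leaf — visit reed.
          Visit plum.
        Visit tulip.
      At hop: go right to poppy.
        At poppy: go left to aster.
          At aster: go left to ivy.
            ivy is a leaf — visit ivy.
          At aster: go right to sage.
            sage is a leaf — visit sage.
          Visit aster.
        At poppy: no right child.
        Visit poppy.
      Visit hop.
    Visit moss.
  Visit fig.
Visit mint.
Full post-order sequence: fern, pear, reed, plum, tulip, ivy, sage, aster, poppy, hop, moss, fig, mint.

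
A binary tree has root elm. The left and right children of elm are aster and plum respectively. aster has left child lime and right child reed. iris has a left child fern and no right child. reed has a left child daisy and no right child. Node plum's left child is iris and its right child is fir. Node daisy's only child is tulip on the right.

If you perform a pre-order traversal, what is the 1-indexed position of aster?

Pre-order visits the node, then its left subtree, then its right subtree.
Visit elm.
At elm: go left to aster.
  Visit aster.
  At aster: go left to lime.
    lime is a leaf — visit lime.
  At aster: go right to reed.
    Visit reed.
    At reed: go left to daisy.
      Visit daisy.
      At daisy: no left child.
      At daisy: go right to tulip.
        tulip is a leaf — visit tulip.
    At reed: no right child.
At elm: go right to plum.
  Visit plum.
  At plum: go left to iris.
    Visit iris.
    At iris: go left to fern.
      fern is a leaf — visit fern.
    At iris: no right child.
  At plum: go right to fir.
    fir is a leaf — visit fir.
Full pre-order sequence: elm, aster, lime, reed, daisy, tulip, plum, iris, fern, fir.

2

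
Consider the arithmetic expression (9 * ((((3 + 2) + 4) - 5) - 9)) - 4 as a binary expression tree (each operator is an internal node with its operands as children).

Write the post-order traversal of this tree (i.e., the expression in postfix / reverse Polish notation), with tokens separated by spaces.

Post-order on an expression tree gives postfix notation: for each operator, emit left operand, right operand, then the operator.

9 3 2 + 4 + 5 - 9 - * 4 -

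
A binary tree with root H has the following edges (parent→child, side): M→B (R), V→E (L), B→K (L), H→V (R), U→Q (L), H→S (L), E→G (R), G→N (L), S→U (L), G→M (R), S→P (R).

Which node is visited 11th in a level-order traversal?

Level-order visits nodes level by level from the root, left to right within each level.
Level 0: H
Level 1: S, V
Level 2: U, P, E
Level 3: Q, G
Level 4: N, M
Level 5: B
Level 6: K
Full level-order sequence: H, S, V, U, P, E, Q, G, N, M, B, K.

B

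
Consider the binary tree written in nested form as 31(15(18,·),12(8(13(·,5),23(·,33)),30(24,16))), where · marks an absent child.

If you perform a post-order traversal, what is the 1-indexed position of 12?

11

Post-order visits the left subtree, then the right subtree, then the node.
At 31: go left to 15.
  At 15: go left to 18.
    18 is a leaf — visit 18.
  At 15: no right child.
  Visit 15.
At 31: go right to 12.
  At 12: go left to 8.
    At 8: go left to 13.
      At 13: no left child.
      At 13: go right to 5.
        5 is a leaf — visit 5.
      Visit 13.
    At 8: go right to 23.
      At 23: no left child.
      At 23: go right to 33.
        33 is a leaf — visit 33.
      Visit 23.
    Visit 8.
  At 12: go right to 30.
    At 30: go left to 24.
      24 is a leaf — visit 24.
    At 30: go right to 16.
      16 is a leaf — visit 16.
    Visit 30.
  Visit 12.
Visit 31.
Full post-order sequence: 18, 15, 5, 13, 33, 23, 8, 24, 16, 30, 12, 31.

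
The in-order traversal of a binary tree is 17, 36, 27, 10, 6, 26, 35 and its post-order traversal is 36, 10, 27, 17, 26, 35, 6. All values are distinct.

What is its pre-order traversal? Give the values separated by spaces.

The last element of post-order is the root; it splits in-order into left and right subtrees.
Root 6: left subtree has 4 nodes {17, 36, 27, 10}, right has 2 {26, 35}.
  Root 17: left subtree has 0 nodes { }, right has 3 {36, 27, 10}.
    Root 27: left subtree has 1 node {36}, right has 1 {10}.
  Root 35: left subtree has 1 node {26}, right has 0 { }.

6 17 27 36 10 35 26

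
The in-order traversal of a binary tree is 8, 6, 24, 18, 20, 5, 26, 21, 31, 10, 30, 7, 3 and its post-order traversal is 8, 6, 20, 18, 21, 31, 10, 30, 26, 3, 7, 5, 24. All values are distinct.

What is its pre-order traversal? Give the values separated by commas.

The last element of post-order is the root; it splits in-order into left and right subtrees.
Root 24: left subtree has 2 nodes {8, 6}, right has 10 {18, 20, 5, 26, 21, 31, 10, 30, 7, 3}.
  Root 6: left subtree has 1 node {8}, right has 0 { }.
  Root 5: left subtree has 2 nodes {18, 20}, right has 7 {26, 21, 31, 10, 30, 7, 3}.
    Root 18: left subtree has 0 nodes { }, right has 1 {20}.
    Root 7: left subtree has 5 nodes {26, 21, 31, 10, 30}, right has 1 {3}.
      Root 26: left subtree has 0 nodes { }, right has 4 {21, 31, 10, 30}.
        Root 30: left subtree has 3 nodes {21, 31, 10}, right has 0 { }.
          Root 10: left subtree has 2 nodes {21, 31}, right has 0 { }.
            Root 31: left subtree has 1 node {21}, right has 0 { }.

24, 6, 8, 5, 18, 20, 7, 26, 30, 10, 31, 21, 3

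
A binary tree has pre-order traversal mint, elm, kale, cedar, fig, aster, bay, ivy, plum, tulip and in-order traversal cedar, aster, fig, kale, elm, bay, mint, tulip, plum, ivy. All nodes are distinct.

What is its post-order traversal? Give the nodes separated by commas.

aster, fig, cedar, kale, bay, elm, tulip, plum, ivy, mint

The first element of pre-order is the root; it splits in-order into left and right subtrees.
Root mint: left subtree has 6 nodes {cedar, aster, fig, kale, elm, bay}, right has 3 {tulip, plum, ivy}.
  Root elm: left subtree has 4 nodes {cedar, aster, fig, kale}, right has 1 {bay}.
    Root kale: left subtree has 3 nodes {cedar, aster, fig}, right has 0 { }.
      Root cedar: left subtree has 0 nodes { }, right has 2 {aster, fig}.
        Root fig: left subtree has 1 node {aster}, right has 0 { }.
  Root ivy: left subtree has 2 nodes {tulip, plum}, right has 0 { }.
    Root plum: left subtree has 1 node {tulip}, right has 0 { }.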